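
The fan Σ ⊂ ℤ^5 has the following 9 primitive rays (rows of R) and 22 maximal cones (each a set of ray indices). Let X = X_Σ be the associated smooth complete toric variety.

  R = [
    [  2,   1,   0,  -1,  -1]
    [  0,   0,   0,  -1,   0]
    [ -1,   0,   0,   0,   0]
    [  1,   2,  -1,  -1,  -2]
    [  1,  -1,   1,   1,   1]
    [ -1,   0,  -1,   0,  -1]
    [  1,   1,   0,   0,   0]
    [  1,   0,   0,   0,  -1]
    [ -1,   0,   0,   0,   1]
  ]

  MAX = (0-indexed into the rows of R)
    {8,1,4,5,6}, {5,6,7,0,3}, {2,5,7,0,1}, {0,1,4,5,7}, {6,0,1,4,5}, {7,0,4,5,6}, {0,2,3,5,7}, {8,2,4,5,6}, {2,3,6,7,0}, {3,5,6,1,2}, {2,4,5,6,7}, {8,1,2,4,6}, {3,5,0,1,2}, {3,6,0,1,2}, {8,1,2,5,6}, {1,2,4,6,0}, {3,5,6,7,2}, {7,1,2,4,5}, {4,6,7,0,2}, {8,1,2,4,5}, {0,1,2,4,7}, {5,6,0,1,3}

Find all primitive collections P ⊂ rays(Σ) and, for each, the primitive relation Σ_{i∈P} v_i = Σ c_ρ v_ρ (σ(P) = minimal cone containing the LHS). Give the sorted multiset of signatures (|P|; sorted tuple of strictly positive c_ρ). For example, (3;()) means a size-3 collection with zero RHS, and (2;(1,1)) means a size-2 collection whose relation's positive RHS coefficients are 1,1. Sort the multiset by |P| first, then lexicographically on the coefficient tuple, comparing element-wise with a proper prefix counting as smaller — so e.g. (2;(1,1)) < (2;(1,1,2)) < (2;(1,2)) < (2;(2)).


9 minimal non-faces of Δ(Σ) (on 9 rays):

  P={7,8}:  v_{7} + v_{8} = 0  →  sig = (2;())
  P={0,8}:  v_{0} + v_{8} = v_{1} + v_{6}  →  sig = (2;(1,1))
  P={3,4}:  v_{3} + v_{4} = v_{6} + v_{7}  →  sig = (2;(1,1))
  P={3,8}:  v_{3} + v_{8} = v_{1} + v_{2} + v_{5} + 2·v_{6}  →  sig = (2;(1,1,1,2))
  P={1,6,7}:  v_{1} + v_{6} + v_{7} = v_{0}  →  sig = (3;(1))
  P={1,3,7}:  v_{1} + v_{3} + v_{7} = 2·v_{0} + v_{2} + v_{5}  →  sig = (3;(1,1,2))
  P={0,2,4,5}:  v_{0} + v_{2} + v_{4} + v_{5} = v_{7}  →  sig = (4;(1))
  P={0,2,5,6}:  v_{0} + v_{2} + v_{5} + v_{6} = v_{3}  →  sig = (4;(1))
  P={1,2,4,5,6}:  v_{1} + v_{2} + v_{4} + v_{5} + v_{6} = 0  →  sig = (5;())

Hence PRS(X_Σ) =
[(2;()), (2;(1,1)), (2;(1,1)), (2;(1,1,1,2)), (3;(1)), (3;(1,1,2)), (4;(1)), (4;(1)), (5;())]


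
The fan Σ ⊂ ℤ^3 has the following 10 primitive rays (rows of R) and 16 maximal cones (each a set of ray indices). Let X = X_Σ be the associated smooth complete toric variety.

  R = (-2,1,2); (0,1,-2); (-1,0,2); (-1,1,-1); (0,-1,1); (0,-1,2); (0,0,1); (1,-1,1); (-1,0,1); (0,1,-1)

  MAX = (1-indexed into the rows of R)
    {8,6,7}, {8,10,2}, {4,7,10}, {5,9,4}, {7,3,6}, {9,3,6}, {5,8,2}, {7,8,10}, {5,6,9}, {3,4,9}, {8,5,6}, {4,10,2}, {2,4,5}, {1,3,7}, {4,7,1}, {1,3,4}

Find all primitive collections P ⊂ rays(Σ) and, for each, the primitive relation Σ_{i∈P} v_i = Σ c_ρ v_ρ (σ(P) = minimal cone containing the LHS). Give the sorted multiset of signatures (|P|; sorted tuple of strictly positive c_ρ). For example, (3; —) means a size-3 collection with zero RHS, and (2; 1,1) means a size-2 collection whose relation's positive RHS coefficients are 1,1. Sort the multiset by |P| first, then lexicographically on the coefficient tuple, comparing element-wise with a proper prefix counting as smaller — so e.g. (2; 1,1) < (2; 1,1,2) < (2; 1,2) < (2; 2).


22 collections generate NE(X_Σ); each relation:

  {2,6}:  v_{2} + v_{6} = 0 ; sig = (2; —)
  {4,8}:  v_{4} + v_{8} = 0 ; sig = (2; —)
  {5,10}:  v_{5} + v_{10} = 0 ; sig = (2; —)
  {2,7}:  v_{2} + v_{7} = v_{10} ; sig = (2; 1)
  {2,9}:  v_{2} + v_{9} = v_{4} ; sig = (2; 1)
  {4,6}:  v_{4} + v_{6} = v_{9} ; sig = (2; 1)
  {5,7}:  v_{5} + v_{7} = v_{6} ; sig = (2; 1)
  {6,10}:  v_{6} + v_{10} = v_{7} ; sig = (2; 1)
  {7,9}:  v_{7} + v_{9} = v_{3} ; sig = (2; 1)
  {8,9}:  v_{8} + v_{9} = v_{6} ; sig = (2; 1)
  {1,5}:  v_{1} + v_{5} = v_{3} + v_{9} ; sig = (2; 1,1)
  {1,8}:  v_{1} + v_{8} = v_{3} + v_{7} ; sig = (2; 1,1)
  {2,3}:  v_{2} + v_{3} = v_{4} + v_{7} ; sig = (2; 1,1)
  {3,5}:  v_{3} + v_{5} = v_{6} + v_{9} ; sig = (2; 1,1)
  {3,8}:  v_{3} + v_{8} = v_{6} + v_{7} ; sig = (2; 1,1)
  {9,10}:  v_{9} + v_{10} = v_{4} + v_{7} ; sig = (2; 1,1)
  {1,9}:  v_{1} + v_{9} = 2·v_{3} + v_{4} ; sig = (2; 1,2)
  {3,10}:  v_{3} + v_{10} = v_{4} + 2·v_{7} ; sig = (2; 1,2)
  {1,6}:  v_{1} + v_{6} = 2·v_{3} ; sig = (2; 2)
  {1,2}:  v_{1} + v_{2} = 2·v_{4} + 2·v_{7} ; sig = (2; 2,2)
  {1,10}:  v_{1} + v_{10} = 2·v_{4} + 3·v_{7} ; sig = (2; 2,3)
  {3,4,7}:  v_{3} + v_{4} + v_{7} = v_{1} ; sig = (3; 1)

so the primitive-relation signature multiset is
    (2; —)
    (2; —)
    (2; —)
    (2; 1)
    (2; 1)
    (2; 1)
    (2; 1)
    (2; 1)
    (2; 1)
    (2; 1)
    (2; 1,1)
    (2; 1,1)
    (2; 1,1)
    (2; 1,1)
    (2; 1,1)
    (2; 1,1)
    (2; 1,2)
    (2; 1,2)
    (2; 2)
    (2; 2,2)
    (2; 2,3)
    (3; 1)


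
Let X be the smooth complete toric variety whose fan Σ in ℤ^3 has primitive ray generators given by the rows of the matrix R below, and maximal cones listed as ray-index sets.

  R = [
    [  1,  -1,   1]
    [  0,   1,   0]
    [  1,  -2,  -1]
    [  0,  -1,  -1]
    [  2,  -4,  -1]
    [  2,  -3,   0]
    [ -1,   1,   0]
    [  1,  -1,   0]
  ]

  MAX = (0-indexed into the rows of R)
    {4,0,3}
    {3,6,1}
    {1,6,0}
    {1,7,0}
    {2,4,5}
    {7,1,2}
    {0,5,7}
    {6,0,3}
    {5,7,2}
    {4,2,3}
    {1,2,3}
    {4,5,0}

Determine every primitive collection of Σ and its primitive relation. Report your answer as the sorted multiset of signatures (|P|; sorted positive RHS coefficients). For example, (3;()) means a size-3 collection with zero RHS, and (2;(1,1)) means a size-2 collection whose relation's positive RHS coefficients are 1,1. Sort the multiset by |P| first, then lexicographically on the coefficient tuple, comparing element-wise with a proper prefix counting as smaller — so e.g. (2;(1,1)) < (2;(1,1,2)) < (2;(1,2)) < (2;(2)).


Δ(Σ) — 8 vertices, 11 min non-faces:

  • {6,7}:  v_{6} + v_{7} = 0  ⇒ sig = (2;())
  • {0,2}:  v_{0} + v_{2} = v_{5}  ⇒ sig = (2;(1))
  • {2,6}:  v_{2} + v_{6} = v_{3}  ⇒ sig = (2;(1))
  • {3,5}:  v_{3} + v_{5} = v_{4}  ⇒ sig = (2;(1))
  • {3,7}:  v_{3} + v_{7} = v_{2}  ⇒ sig = (2;(1))
  • {1,4}:  v_{1} + v_{4} = v_{2} + v_{7}  ⇒ sig = (2;(1,1))
  • {4,7}:  v_{4} + v_{7} = v_{2} + v_{5}  ⇒ sig = (2;(1,1))
  • {5,6}:  v_{5} + v_{6} = v_{0} + v_{3}  ⇒ sig = (2;(1,1))
  • {4,6}:  v_{4} + v_{6} = v_{0} + 2·v_{3}  ⇒ sig = (2;(1,2))
  • {1,5}:  v_{1} + v_{5} = 2·v_{7}  ⇒ sig = (2;(2))
  • {0,1,3}:  v_{0} + v_{1} + v_{3} = v_{7}  ⇒ sig = (3;(1))

Sorted signature multiset PRS(X):
    |P|=2: 10 collections, coeffs (), (1), (1), (1), (1), (1,1), (1,1), (1,1), (1,2), (2)
    |P|=3: 1 collection, coeffs (1)


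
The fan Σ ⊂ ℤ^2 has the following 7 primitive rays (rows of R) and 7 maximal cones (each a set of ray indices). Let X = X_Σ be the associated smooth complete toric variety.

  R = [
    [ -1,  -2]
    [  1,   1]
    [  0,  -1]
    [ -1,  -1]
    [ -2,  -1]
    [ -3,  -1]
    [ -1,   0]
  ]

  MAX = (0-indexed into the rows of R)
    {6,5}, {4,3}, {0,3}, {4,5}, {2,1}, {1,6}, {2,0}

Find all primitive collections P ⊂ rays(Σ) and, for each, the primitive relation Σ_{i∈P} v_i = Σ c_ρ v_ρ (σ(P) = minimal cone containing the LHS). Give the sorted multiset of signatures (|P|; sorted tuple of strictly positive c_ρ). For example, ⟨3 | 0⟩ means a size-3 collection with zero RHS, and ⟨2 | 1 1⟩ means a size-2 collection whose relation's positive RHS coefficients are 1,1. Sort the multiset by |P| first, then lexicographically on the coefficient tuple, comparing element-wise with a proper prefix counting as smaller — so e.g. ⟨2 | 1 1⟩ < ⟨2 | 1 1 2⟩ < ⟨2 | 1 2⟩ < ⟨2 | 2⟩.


Σ has 14 primitive collections:

  {1,3}:  v_{1} + v_{3} = 0  so sig = ⟨2 | 0⟩
  {0,1}:  v_{0} + v_{1} = v_{2}  so sig = ⟨2 | 1⟩
  {1,4}:  v_{1} + v_{4} = v_{6}  so sig = ⟨2 | 1⟩
  {2,3}:  v_{2} + v_{3} = v_{0}  so sig = ⟨2 | 1⟩
  {2,6}:  v_{2} + v_{6} = v_{3}  so sig = ⟨2 | 1⟩
  {3,6}:  v_{3} + v_{6} = v_{4}  so sig = ⟨2 | 1⟩
  {4,6}:  v_{4} + v_{6} = v_{5}  so sig = ⟨2 | 1⟩
  {2,5}:  v_{2} + v_{5} = v_{3} + v_{4}  so sig = ⟨2 | 1 1⟩
  {0,5}:  v_{0} + v_{5} = 2·v_{3} + v_{4}  so sig = ⟨2 | 1 2⟩
  {0,6}:  v_{0} + v_{6} = 2·v_{3}  so sig = ⟨2 | 2⟩
  {1,5}:  v_{1} + v_{5} = 2·v_{6}  so sig = ⟨2 | 2⟩
  {2,4}:  v_{2} + v_{4} = 2·v_{3}  so sig = ⟨2 | 2⟩
  {3,5}:  v_{3} + v_{5} = 2·v_{4}  so sig = ⟨2 | 2⟩
  {0,4}:  v_{0} + v_{4} = 3·v_{3}  so sig = ⟨2 | 3⟩

Hence PRS(X_Σ) =
    |P|=2: 14 collections, coeffs (), (1), (1), (1), (1), (1), (1), (1,1), (1,2), (2), (2), (2), (2), (3)


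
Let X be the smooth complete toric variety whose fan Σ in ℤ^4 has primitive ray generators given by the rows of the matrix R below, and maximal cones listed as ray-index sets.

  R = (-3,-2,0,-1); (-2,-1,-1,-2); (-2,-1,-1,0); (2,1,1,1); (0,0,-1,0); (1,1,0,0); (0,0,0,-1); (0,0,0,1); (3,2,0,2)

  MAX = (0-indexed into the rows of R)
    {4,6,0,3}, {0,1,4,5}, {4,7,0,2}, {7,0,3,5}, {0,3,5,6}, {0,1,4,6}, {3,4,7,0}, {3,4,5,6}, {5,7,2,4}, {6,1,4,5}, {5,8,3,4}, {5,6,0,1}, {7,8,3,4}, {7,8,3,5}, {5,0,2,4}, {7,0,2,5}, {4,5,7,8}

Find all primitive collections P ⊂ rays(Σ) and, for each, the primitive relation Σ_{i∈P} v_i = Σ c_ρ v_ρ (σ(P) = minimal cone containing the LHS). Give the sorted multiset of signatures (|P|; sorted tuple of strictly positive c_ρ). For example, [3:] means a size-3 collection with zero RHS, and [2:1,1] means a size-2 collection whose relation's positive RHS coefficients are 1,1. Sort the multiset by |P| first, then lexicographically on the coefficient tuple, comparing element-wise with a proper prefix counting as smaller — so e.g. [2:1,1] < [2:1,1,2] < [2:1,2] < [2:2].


14 collections generate NE(X_Σ); each relation:

  • {6,7}:  v_{6} + v_{7} = 0  ⇒ sig = [2:]
  • {0,8}:  v_{0} + v_{8} = v_{7}  ⇒ sig = [2:1]
  • {1,3}:  v_{1} + v_{3} = v_{6}  ⇒ sig = [2:1]
  • {2,3}:  v_{2} + v_{3} = v_{7}  ⇒ sig = [2:1]
  • {1,8}:  v_{1} + v_{8} = v_{4} + v_{5}  ⇒ sig = [2:1,1]
  • {1,7}:  v_{1} + v_{7} = v_{0} + v_{4} + v_{5}  ⇒ sig = [2:1,1,1]
  • {2,6}:  v_{2} + v_{6} = v_{0} + v_{4} + v_{5}  ⇒ sig = [2:1,1,1]
  • {6,8}:  v_{6} + v_{8} = v_{3} + v_{4} + v_{5}  ⇒ sig = [2:1,1,1]
  • {2,8}:  v_{2} + v_{8} = v_{4} + v_{5} + 2·v_{7}  ⇒ sig = [2:1,1,2]
  • {1,2}:  v_{1} + v_{2} = 2·v_{0} + 2·v_{4} + 2·v_{5}  ⇒ sig = [2:2,2,2]
  • {0,3,4,5}:  v_{0} + v_{3} + v_{4} + v_{5} = 0  ⇒ sig = [4:]
  • {0,4,5,6}:  v_{0} + v_{4} + v_{5} + v_{6} = v_{1}  ⇒ sig = [4:1]
  • {0,4,5,7}:  v_{0} + v_{4} + v_{5} + v_{7} = v_{2}  ⇒ sig = [4:1]
  • {3,4,5,7}:  v_{3} + v_{4} + v_{5} + v_{7} = v_{8}  ⇒ sig = [4:1]

Hence PRS(X_Σ) =
[[2:], [2:1], [2:1], [2:1], [2:1,1], [2:1,1,1], [2:1,1,1], [2:1,1,1], [2:1,1,2], [2:2,2,2], [4:], [4:1], [4:1], [4:1]]


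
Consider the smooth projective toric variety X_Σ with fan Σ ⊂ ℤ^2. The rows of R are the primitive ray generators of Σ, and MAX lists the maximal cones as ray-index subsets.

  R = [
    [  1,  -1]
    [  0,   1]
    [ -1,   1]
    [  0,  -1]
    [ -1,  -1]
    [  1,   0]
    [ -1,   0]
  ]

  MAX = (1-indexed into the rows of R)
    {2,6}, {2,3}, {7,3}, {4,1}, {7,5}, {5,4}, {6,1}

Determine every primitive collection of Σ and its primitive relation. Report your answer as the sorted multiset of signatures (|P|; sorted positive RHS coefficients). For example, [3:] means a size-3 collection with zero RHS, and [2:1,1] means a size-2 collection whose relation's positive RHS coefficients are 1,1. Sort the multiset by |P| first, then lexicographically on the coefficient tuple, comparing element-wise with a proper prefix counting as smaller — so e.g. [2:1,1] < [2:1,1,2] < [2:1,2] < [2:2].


Δ(Σ) — 7 vertices, 14 min non-faces:

  P={1,3}:  v_{1} + v_{3} = 0  so sig = [2:]
  P={2,4}:  v_{2} + v_{4} = 0  so sig = [2:]
  P={6,7}:  v_{6} + v_{7} = 0  so sig = [2:]
  P={1,2}:  v_{1} + v_{2} = v_{6}  so sig = [2:1]
  P={1,7}:  v_{1} + v_{7} = v_{4}  so sig = [2:1]
  P={2,5}:  v_{2} + v_{5} = v_{7}  so sig = [2:1]
  P={2,7}:  v_{2} + v_{7} = v_{3}  so sig = [2:1]
  P={3,4}:  v_{3} + v_{4} = v_{7}  so sig = [2:1]
  P={3,6}:  v_{3} + v_{6} = v_{2}  so sig = [2:1]
  P={4,6}:  v_{4} + v_{6} = v_{1}  so sig = [2:1]
  P={4,7}:  v_{4} + v_{7} = v_{5}  so sig = [2:1]
  P={5,6}:  v_{5} + v_{6} = v_{4}  so sig = [2:1]
  P={1,5}:  v_{1} + v_{5} = 2·v_{4}  so sig = [2:2]
  P={3,5}:  v_{3} + v_{5} = 2·v_{7}  so sig = [2:2]

Signatures (|P|; sorted positive RHS coefficients), sorted:
    [2:]
    [2:]
    [2:]
    [2:1]
    [2:1]
    [2:1]
    [2:1]
    [2:1]
    [2:1]
    [2:1]
    [2:1]
    [2:1]
    [2:2]
    [2:2]


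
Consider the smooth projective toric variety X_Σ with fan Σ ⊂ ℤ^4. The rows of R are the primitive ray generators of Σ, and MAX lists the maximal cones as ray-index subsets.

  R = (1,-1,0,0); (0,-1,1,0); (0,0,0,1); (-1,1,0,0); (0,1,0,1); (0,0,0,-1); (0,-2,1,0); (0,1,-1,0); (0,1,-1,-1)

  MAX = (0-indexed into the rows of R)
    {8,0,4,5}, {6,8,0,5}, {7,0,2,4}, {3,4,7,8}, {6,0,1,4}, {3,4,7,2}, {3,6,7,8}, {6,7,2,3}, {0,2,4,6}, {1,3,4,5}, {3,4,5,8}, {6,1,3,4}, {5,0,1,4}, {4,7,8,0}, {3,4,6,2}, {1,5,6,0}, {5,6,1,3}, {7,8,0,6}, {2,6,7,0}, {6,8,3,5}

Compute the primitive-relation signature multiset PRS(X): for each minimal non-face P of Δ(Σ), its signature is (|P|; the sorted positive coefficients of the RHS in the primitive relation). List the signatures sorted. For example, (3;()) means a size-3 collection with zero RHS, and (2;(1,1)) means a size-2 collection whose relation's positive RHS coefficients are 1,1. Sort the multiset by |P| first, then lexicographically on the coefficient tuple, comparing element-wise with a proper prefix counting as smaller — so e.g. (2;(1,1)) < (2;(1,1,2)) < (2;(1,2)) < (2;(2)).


10 collections generate NE(X_Σ); each relation:

  P = {0,3}:  v_{0} + v_{3} = 0 — sig = (2;())
  P = {1,7}:  v_{1} + v_{7} = 0 — sig = (2;())
  P = {2,5}:  v_{2} + v_{5} = 0 — sig = (2;())
  P = {1,8}:  v_{1} + v_{8} = v_{5} — sig = (2;(1))
  P = {2,8}:  v_{2} + v_{8} = v_{7} — sig = (2;(1))
  P = {5,7}:  v_{5} + v_{7} = v_{8} — sig = (2;(1))
  P = {1,2}:  v_{1} + v_{2} = v_{4} + v_{6} — sig = (2;(1,1))
  P = {4,6,8}:  v_{4} + v_{6} + v_{8} = 0 — sig = (3;())
  P = {4,5,6}:  v_{4} + v_{5} + v_{6} = v_{1} — sig = (3;(1))
  P = {4,6,7}:  v_{4} + v_{6} + v_{7} = v_{2} — sig = (3;(1))

Sorted signature multiset PRS(X):
    |P|=2: 7 collections, coeffs (), (), (), (1), (1), (1), (1,1)
    |P|=3: 3 collections, coeffs (), (1), (1)


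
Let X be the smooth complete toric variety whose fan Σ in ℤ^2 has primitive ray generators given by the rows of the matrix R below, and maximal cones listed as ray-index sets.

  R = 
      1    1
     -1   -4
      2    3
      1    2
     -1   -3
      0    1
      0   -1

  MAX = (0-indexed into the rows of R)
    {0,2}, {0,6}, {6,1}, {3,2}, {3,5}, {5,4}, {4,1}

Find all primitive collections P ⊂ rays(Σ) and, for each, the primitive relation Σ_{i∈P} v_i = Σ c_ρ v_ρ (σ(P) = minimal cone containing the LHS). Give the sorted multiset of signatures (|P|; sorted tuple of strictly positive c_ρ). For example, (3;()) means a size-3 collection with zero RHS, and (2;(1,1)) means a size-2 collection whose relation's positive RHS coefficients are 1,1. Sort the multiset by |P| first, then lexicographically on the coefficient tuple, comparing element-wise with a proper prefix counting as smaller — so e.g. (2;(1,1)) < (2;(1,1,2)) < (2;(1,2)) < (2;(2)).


Σ has 14 primitive collections:

  • {5,6}:  v_{5} + v_{6} = 0  ⟹  sig = (2;())
  • {0,3}:  v_{0} + v_{3} = v_{2}  ⟹  sig = (2;(1))
  • {0,5}:  v_{0} + v_{5} = v_{3}  ⟹  sig = (2;(1))
  • {1,5}:  v_{1} + v_{5} = v_{4}  ⟹  sig = (2;(1))
  • {3,4}:  v_{3} + v_{4} = v_{6}  ⟹  sig = (2;(1))
  • {3,6}:  v_{3} + v_{6} = v_{0}  ⟹  sig = (2;(1))
  • {4,6}:  v_{4} + v_{6} = v_{1}  ⟹  sig = (2;(1))
  • {2,4}:  v_{2} + v_{4} = v_{0} + v_{6}  ⟹  sig = (2;(1,1))
  • {1,2}:  v_{1} + v_{2} = v_{0} + 2·v_{6}  ⟹  sig = (2;(1,2))
  • {0,4}:  v_{0} + v_{4} = 2·v_{6}  ⟹  sig = (2;(2))
  • {1,3}:  v_{1} + v_{3} = 2·v_{6}  ⟹  sig = (2;(2))
  • {2,5}:  v_{2} + v_{5} = 2·v_{3}  ⟹  sig = (2;(2))
  • {2,6}:  v_{2} + v_{6} = 2·v_{0}  ⟹  sig = (2;(2))
  • {0,1}:  v_{0} + v_{1} = 3·v_{6}  ⟹  sig = (2;(3))

Sorted signature multiset PRS(X):
[(2;()), (2;(1)), (2;(1)), (2;(1)), (2;(1)), (2;(1)), (2;(1)), (2;(1,1)), (2;(1,2)), (2;(2)), (2;(2)), (2;(2)), (2;(2)), (2;(3))]


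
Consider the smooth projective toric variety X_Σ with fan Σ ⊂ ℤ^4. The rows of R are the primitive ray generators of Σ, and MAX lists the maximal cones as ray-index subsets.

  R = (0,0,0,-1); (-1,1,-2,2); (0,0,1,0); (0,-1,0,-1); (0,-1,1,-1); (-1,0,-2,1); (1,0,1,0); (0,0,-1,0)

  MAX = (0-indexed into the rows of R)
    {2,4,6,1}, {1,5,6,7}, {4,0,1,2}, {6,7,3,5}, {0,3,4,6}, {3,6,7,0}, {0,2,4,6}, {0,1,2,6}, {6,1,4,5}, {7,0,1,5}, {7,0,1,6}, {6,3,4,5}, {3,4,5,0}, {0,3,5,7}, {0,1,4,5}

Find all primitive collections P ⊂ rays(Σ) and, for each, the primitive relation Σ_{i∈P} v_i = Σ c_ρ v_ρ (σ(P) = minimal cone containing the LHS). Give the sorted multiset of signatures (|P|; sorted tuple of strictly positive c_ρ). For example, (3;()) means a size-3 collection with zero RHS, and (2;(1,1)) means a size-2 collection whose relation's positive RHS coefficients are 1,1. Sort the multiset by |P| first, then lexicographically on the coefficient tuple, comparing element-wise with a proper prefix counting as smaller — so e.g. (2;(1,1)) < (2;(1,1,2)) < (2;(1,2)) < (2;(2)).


|primitive collections| = 7. Relations:

  P = {2,7}:  v_{2} + v_{7} = 0  →  sig = (2;())
  P = {1,3}:  v_{1} + v_{3} = v_{5}  →  sig = (2;(1))
  P = {2,3}:  v_{2} + v_{3} = v_{4}  →  sig = (2;(1))
  P = {4,7}:  v_{4} + v_{7} = v_{3}  →  sig = (2;(1))
  P = {2,5}:  v_{2} + v_{5} = v_{1} + v_{4}  →  sig = (2;(1,1))
  P = {0,5,6}:  v_{0} + v_{5} + v_{6} = v_{7}  →  sig = (3;(1))
  P = {0,1,4,6}:  v_{0} + v_{1} + v_{4} + v_{6} = 0  →  sig = (4;())

Signatures (|P|; sorted positive RHS coefficients), sorted:
    (2;())
    (2;(1))
    (2;(1))
    (2;(1))
    (2;(1,1))
    (3;(1))
    (4;())


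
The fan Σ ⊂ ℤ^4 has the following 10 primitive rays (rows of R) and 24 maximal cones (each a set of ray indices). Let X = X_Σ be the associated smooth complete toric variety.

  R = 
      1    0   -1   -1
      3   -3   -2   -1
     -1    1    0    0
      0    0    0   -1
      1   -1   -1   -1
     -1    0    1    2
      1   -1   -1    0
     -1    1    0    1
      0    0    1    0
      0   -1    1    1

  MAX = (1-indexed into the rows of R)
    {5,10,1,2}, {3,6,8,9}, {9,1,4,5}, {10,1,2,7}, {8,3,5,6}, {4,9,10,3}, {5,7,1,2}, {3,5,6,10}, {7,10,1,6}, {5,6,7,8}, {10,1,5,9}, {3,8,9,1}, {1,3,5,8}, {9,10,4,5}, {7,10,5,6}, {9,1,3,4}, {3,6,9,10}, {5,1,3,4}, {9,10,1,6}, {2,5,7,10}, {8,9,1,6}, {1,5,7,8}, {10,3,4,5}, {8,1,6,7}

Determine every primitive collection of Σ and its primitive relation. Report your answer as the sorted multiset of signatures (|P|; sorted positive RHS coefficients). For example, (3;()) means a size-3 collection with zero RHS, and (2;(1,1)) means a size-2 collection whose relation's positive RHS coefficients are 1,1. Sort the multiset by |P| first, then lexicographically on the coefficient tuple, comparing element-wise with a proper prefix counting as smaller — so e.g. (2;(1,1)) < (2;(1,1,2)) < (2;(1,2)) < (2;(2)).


The 19 primitive collections of Σ (r=10, n=4):

  P={4,7}:  v_{4} + v_{7} = v_{5}  →  sig = (2;(1))
  P={4,8}:  v_{4} + v_{8} = v_{3}  →  sig = (2;(1))
  P={8,10}:  v_{8} + v_{10} = v_{6}  →  sig = (2;(1))
  P={2,3}:  v_{2} + v_{3} = v_{5} + v_{7}  →  sig = (2;(1,1))
  P={3,7}:  v_{3} + v_{7} = v_{5} + v_{8}  →  sig = (2;(1,1))
  P={4,6}:  v_{4} + v_{6} = v_{3} + v_{10}  →  sig = (2;(1,1))
  P={7,9}:  v_{7} + v_{9} = v_{1} + v_{10}  →  sig = (2;(1,1))
  P={2,4}:  v_{2} + v_{4} = v_{1} + 2·v_{5} + v_{10}  →  sig = (2;(1,1,2))
  P={2,6}:  v_{2} + v_{6} = 2·v_{7} + v_{10}  →  sig = (2;(1,2))
  P={2,9}:  v_{2} + v_{9} = 2·v_{1} + v_{5} + 2·v_{10}  →  sig = (2;(1,2,2))
  P={2,8}:  v_{2} + v_{8} = 2·v_{7}  →  sig = (2;(2))
  P={1,3,10}:  v_{1} + v_{3} + v_{10} = 0  →  sig = (3;())
  P={5,8,9}:  v_{5} + v_{8} + v_{9} = 0  →  sig = (3;())
  P={1,3,6}:  v_{1} + v_{3} + v_{6} = v_{8}  →  sig = (3;(1))
  P={1,5,6}:  v_{1} + v_{5} + v_{6} = v_{7}  →  sig = (3;(1))
  P={3,5,9}:  v_{3} + v_{5} + v_{9} = v_{4}  →  sig = (3;(1))
  P={5,6,9}:  v_{5} + v_{6} + v_{9} = v_{10}  →  sig = (3;(1))
  P={1,4,10}:  v_{1} + v_{4} + v_{10} = v_{5} + v_{9}  →  sig = (3;(1,1))
  P={1,5,7,10}:  v_{1} + v_{5} + v_{7} + v_{10} = v_{2}  →  sig = (4;(1))

Sorted signature multiset PRS(X):
    |P|=2: 11 collections, coeffs (1), (1), (1), (1,1), (1,1), (1,1), (1,1), (1,1,2), (1,2), (1,2,2), (2)
    |P|=3: 7 collections, coeffs (), (), (1), (1), (1), (1), (1,1)
    |P|=4: 1 collection, coeffs (1)


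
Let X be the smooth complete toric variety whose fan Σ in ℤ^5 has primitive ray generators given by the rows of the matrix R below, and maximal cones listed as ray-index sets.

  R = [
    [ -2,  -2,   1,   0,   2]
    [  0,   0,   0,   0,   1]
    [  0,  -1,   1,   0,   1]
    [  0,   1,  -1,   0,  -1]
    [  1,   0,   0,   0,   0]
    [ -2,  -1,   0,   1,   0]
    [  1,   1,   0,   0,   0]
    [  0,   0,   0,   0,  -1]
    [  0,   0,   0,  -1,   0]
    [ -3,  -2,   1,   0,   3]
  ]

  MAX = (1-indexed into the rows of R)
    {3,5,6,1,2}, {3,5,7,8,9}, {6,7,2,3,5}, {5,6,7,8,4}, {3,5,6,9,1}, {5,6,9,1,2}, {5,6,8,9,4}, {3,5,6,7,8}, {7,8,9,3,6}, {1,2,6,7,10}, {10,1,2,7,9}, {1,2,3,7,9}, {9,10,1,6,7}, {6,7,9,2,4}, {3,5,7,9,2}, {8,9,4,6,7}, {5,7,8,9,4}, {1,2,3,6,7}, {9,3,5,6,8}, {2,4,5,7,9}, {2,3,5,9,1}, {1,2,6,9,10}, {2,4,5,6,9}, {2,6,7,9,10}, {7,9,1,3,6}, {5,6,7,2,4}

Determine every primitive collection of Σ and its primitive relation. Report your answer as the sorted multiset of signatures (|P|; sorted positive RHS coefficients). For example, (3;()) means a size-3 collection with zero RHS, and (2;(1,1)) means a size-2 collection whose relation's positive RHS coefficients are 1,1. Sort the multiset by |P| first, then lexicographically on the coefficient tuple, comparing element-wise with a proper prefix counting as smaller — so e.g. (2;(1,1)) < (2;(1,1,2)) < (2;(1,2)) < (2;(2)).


Σ has 12 primitive collections:

  P={2,8}:  v_{2} + v_{8} = 0  →  sig = (2;())
  P={3,4}:  v_{3} + v_{4} = 0  →  sig = (2;())
  P={5,10}:  v_{5} + v_{10} = v_{1} + v_{2}  →  sig = (2;(1,1))
  P={1,4}:  v_{1} + v_{4} = v_{2} + v_{6} + v_{9}  →  sig = (2;(1,1,1))
  P={1,8}:  v_{1} + v_{8} = v_{3} + v_{6} + v_{9}  →  sig = (2;(1,1,1))
  P={8,10}:  v_{8} + v_{10} = v_{1} + v_{6} + v_{7} + v_{9}  →  sig = (2;(1,1,1,1))
  P={3,10}:  v_{3} + v_{10} = 2·v_{1} + v_{7}  →  sig = (2;(1,2))
  P={4,10}:  v_{4} + v_{10} = 2·v_{2} + 2·v_{6} + v_{7} + 2·v_{9}  →  sig = (2;(1,2,2,2))
  P={1,5,7}:  v_{1} + v_{5} + v_{7} = v_{2} + v_{3}  →  sig = (3;(1,1))
  P={5,6,7,9}:  v_{5} + v_{6} + v_{7} + v_{9} = 0  →  sig = (4;())
  P={2,3,6,9}:  v_{2} + v_{3} + v_{6} + v_{9} = v_{1}  →  sig = (4;(1))
  P={1,2,6,7,9}:  v_{1} + v_{2} + v_{6} + v_{7} + v_{9} = v_{10}  →  sig = (5;(1))

so the primitive-relation signature multiset is
    |P|=2: 8 collections, coeffs (), (), (1,1), (1,1,1), (1,1,1), (1,1,1,1), (1,2), (1,2,2,2)
    |P|=3: 1 collection, coeffs (1,1)
    |P|=4: 2 collections, coeffs (), (1)
    |P|=5: 1 collection, coeffs (1)


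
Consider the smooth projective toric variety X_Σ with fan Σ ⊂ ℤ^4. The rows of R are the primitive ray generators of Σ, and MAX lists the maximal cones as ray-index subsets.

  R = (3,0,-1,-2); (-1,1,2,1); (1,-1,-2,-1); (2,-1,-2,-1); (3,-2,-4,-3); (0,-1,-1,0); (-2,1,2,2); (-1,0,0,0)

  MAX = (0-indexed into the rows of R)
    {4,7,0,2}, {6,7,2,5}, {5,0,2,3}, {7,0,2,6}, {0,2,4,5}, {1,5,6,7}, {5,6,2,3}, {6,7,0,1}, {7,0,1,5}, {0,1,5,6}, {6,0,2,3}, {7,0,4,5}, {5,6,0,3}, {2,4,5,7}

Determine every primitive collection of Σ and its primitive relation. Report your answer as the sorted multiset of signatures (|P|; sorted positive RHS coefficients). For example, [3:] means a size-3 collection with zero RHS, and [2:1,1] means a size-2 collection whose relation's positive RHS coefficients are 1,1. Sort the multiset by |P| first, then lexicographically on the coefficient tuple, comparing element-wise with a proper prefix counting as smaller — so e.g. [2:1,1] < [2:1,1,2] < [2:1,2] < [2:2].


9 collections generate NE(X_Σ); each relation:

  {1,2}:  v_{1} + v_{2} = 0 — sig = [2:]
  {3,7}:  v_{3} + v_{7} = v_{2} — sig = [2:1]
  {4,6}:  v_{4} + v_{6} = v_{2} — sig = [2:1]
  {1,3}:  v_{1} + v_{3} = v_{0} + v_{5} + v_{6} — sig = [2:1,1,1]
  {1,4}:  v_{1} + v_{4} = v_{0} + v_{5} + v_{7} — sig = [2:1,1,1]
  {3,4}:  v_{3} + v_{4} = v_{0} + 2·v_{2} + v_{5} — sig = [2:1,1,2]
  {0,5,6,7}:  v_{0} + v_{5} + v_{6} + v_{7} = 0 — sig = [4:]
  {0,2,5,6}:  v_{0} + v_{2} + v_{5} + v_{6} = v_{3} — sig = [4:1]
  {0,2,5,7}:  v_{0} + v_{2} + v_{5} + v_{7} = v_{4} — sig = [4:1]

so the primitive-relation signature multiset is
{ [2:],  [2:1] ×2,  [2:1,1,1] ×2,  [2:1,1,2],  [4:],  [4:1] ×2 }


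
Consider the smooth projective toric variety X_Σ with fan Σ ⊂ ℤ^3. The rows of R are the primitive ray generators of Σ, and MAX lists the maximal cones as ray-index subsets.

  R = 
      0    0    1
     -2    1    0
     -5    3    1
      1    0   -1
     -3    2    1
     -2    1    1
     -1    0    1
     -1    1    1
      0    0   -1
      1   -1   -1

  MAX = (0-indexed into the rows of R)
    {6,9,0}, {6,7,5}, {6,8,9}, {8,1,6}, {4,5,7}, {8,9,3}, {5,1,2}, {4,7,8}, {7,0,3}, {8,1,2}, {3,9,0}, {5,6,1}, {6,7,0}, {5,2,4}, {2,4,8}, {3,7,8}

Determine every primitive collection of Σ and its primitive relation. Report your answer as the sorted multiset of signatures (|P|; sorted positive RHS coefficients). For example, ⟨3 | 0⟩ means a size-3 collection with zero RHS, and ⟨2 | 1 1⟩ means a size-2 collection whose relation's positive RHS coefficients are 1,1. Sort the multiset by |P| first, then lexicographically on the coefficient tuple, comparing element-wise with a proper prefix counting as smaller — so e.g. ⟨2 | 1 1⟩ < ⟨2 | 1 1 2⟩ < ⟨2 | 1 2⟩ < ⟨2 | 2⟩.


Δ(Σ) — 10 vertices, 22 min non-faces:

  P={0,8}:  v_{0} + v_{8} = 0  so sig = ⟨2 | 0⟩
  P={3,6}:  v_{3} + v_{6} = 0  so sig = ⟨2 | 0⟩
  P={7,9}:  v_{7} + v_{9} = 0  so sig = ⟨2 | 0⟩
  P={0,1}:  v_{0} + v_{1} = v_{5}  so sig = ⟨2 | 1⟩
  P={1,4}:  v_{1} + v_{4} = v_{2}  so sig = ⟨2 | 1⟩
  P={1,7}:  v_{1} + v_{7} = v_{4}  so sig = ⟨2 | 1⟩
  P={4,9}:  v_{4} + v_{9} = v_{1}  so sig = ⟨2 | 1⟩
  P={5,8}:  v_{5} + v_{8} = v_{1}  so sig = ⟨2 | 1⟩
  P={0,2}:  v_{0} + v_{2} = v_{4} + v_{5}  so sig = ⟨2 | 1 1⟩
  P={0,4}:  v_{0} + v_{4} = v_{5} + v_{7}  so sig = ⟨2 | 1 1⟩
  P={0,5}:  v_{0} + v_{5} = v_{6} + v_{7}  so sig = ⟨2 | 1 1⟩
  P={3,5}:  v_{3} + v_{5} = v_{7} + v_{8}  so sig = ⟨2 | 1 1⟩
  P={5,9}:  v_{5} + v_{9} = v_{6} + v_{8}  so sig = ⟨2 | 1 1⟩
  P={2,3}:  v_{2} + v_{3} = v_{4} + v_{7} + 2·v_{8}  so sig = ⟨2 | 1 1 2⟩
  P={1,3}:  v_{1} + v_{3} = v_{7} + 2·v_{8}  so sig = ⟨2 | 1 2⟩
  P={1,9}:  v_{1} + v_{9} = v_{6} + 2·v_{8}  so sig = ⟨2 | 1 2⟩
  P={2,6}:  v_{2} + v_{6} = v_{1} + 2·v_{5}  so sig = ⟨2 | 1 2⟩
  P={2,7}:  v_{2} + v_{7} = 2·v_{4}  so sig = ⟨2 | 2⟩
  P={2,9}:  v_{2} + v_{9} = 2·v_{1}  so sig = ⟨2 | 2⟩
  P={4,6}:  v_{4} + v_{6} = 2·v_{5}  so sig = ⟨2 | 2⟩
  P={3,4}:  v_{3} + v_{4} = 2·v_{7} + 2·v_{8}  so sig = ⟨2 | 2 2⟩
  P={6,7,8}:  v_{6} + v_{7} + v_{8} = v_{5}  so sig = ⟨3 | 1⟩

so the primitive-relation signature multiset is
    ⟨2 | 0⟩
    ⟨2 | 0⟩
    ⟨2 | 0⟩
    ⟨2 | 1⟩
    ⟨2 | 1⟩
    ⟨2 | 1⟩
    ⟨2 | 1⟩
    ⟨2 | 1⟩
    ⟨2 | 1 1⟩
    ⟨2 | 1 1⟩
    ⟨2 | 1 1⟩
    ⟨2 | 1 1⟩
    ⟨2 | 1 1⟩
    ⟨2 | 1 1 2⟩
    ⟨2 | 1 2⟩
    ⟨2 | 1 2⟩
    ⟨2 | 1 2⟩
    ⟨2 | 2⟩
    ⟨2 | 2⟩
    ⟨2 | 2⟩
    ⟨2 | 2 2⟩
    ⟨3 | 1⟩


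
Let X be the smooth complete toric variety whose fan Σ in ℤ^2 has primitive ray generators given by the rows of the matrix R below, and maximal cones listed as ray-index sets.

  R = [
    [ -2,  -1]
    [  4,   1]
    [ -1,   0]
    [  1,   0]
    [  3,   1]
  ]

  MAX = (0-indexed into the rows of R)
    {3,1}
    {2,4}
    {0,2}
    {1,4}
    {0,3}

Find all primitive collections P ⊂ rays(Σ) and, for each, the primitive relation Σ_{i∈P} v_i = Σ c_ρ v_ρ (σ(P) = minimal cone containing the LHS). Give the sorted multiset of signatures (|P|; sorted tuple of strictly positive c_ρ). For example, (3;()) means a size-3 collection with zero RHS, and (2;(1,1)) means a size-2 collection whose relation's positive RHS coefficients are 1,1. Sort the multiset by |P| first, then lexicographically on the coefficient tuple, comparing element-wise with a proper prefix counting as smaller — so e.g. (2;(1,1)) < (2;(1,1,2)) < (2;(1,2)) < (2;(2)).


The 5 primitive collections of Σ (r=5, n=2):

  P = {2,3}:  v_{2} + v_{3} = 0  ⟹  sig = (2;())
  P = {0,4}:  v_{0} + v_{4} = v_{3}  ⟹  sig = (2;(1))
  P = {1,2}:  v_{1} + v_{2} = v_{4}  ⟹  sig = (2;(1))
  P = {3,4}:  v_{3} + v_{4} = v_{1}  ⟹  sig = (2;(1))
  P = {0,1}:  v_{0} + v_{1} = 2·v_{3}  ⟹  sig = (2;(2))

Signatures (|P|; sorted positive RHS coefficients), sorted:
    |P|=2: 5 collections, coeffs (), (1), (1), (1), (2)


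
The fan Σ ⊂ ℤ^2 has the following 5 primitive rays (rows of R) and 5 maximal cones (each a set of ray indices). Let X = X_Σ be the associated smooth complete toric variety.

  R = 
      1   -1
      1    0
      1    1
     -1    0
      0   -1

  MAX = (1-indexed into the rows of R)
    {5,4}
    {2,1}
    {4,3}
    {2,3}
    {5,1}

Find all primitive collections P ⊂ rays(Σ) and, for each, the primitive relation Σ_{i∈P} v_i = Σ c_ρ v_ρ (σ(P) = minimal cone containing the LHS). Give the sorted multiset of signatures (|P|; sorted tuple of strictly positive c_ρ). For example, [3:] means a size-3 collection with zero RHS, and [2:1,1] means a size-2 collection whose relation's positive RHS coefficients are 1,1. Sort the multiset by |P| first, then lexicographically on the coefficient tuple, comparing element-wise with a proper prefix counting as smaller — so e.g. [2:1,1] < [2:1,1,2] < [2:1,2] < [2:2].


Minimal non-faces — 5 found among 5 rays, 5 max cones:

  • {2,4}:  v_{2} + v_{4} = 0  ⟹  sig = [2:]
  • {1,4}:  v_{1} + v_{4} = v_{5}  ⟹  sig = [2:1]
  • {2,5}:  v_{2} + v_{5} = v_{1}  ⟹  sig = [2:1]
  • {3,5}:  v_{3} + v_{5} = v_{2}  ⟹  sig = [2:1]
  • {1,3}:  v_{1} + v_{3} = 2·v_{2}  ⟹  sig = [2:2]

Hence PRS(X_Σ) =
    [2:]
    [2:1]
    [2:1]
    [2:1]
    [2:2]


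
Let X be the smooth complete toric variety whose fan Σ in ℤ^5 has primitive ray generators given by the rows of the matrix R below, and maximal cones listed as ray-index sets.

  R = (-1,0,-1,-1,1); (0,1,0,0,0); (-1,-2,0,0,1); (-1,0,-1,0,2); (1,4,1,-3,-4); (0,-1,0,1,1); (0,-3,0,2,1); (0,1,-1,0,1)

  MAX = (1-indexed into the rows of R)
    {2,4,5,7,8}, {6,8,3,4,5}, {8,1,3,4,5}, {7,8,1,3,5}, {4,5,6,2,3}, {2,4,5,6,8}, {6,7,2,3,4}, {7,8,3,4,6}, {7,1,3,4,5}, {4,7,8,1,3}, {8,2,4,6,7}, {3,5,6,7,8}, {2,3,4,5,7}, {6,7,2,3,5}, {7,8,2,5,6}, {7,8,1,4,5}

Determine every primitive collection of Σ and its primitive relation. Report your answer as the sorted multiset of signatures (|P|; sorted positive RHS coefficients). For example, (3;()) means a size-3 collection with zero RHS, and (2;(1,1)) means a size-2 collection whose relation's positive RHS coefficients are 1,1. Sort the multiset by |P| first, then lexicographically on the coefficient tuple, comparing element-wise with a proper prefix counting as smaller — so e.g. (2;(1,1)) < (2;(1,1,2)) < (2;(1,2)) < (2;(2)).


Minimal non-faces — 5 found among 8 rays, 16 max cones:

  P = {1,6}:  v_{1} + v_{6} = v_{3} + v_{8} ; sig = (2;(1,1))
  P = {1,2}:  v_{1} + v_{2} = 2·v_{4} + v_{5} + v_{7} ; sig = (2;(1,1,2))
  P = {2,3,8}:  v_{2} + v_{3} + v_{8} = v_{4} ; sig = (3;(1))
  P = {4,5,6,7}:  v_{4} + v_{5} + v_{6} + v_{7} = 0 ; sig = (4;())
  P = {3,4,5,7,8}:  v_{3} + v_{4} + v_{5} + v_{7} + v_{8} = v_{1} ; sig = (5;(1))

so the primitive-relation signature multiset is
{ (2;(1,1)),  (2;(1,1,2)),  (3;(1)),  (4;()),  (5;(1)) }


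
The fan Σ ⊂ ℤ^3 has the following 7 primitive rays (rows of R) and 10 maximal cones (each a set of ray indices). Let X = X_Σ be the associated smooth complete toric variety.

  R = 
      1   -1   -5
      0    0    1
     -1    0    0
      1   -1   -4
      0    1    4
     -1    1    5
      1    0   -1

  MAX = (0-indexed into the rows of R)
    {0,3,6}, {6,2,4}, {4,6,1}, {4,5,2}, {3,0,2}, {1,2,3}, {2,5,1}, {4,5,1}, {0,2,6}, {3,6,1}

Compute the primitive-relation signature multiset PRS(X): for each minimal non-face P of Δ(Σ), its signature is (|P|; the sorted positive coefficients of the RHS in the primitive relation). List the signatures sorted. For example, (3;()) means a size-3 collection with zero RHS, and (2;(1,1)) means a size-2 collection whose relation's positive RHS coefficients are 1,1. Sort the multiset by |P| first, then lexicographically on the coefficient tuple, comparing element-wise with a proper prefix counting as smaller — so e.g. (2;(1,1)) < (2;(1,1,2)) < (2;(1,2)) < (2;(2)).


Minimal non-faces — 9 found among 7 rays, 10 max cones:

  P = {0,5}:  v_{0} + v_{5} = 0  →  sig = (2;())
  P = {0,1}:  v_{0} + v_{1} = v_{3}  →  sig = (2;(1))
  P = {0,4}:  v_{0} + v_{4} = v_{6}  →  sig = (2;(1))
  P = {3,5}:  v_{3} + v_{5} = v_{1}  →  sig = (2;(1))
  P = {5,6}:  v_{5} + v_{6} = v_{4}  →  sig = (2;(1))
  P = {3,4}:  v_{3} + v_{4} = v_{1} + v_{6}  →  sig = (2;(1,1))
  P = {1,2,6}:  v_{1} + v_{2} + v_{6} = 0  →  sig = (3;())
  P = {1,2,4}:  v_{1} + v_{2} + v_{4} = v_{5}  →  sig = (3;(1))
  P = {2,3,6}:  v_{2} + v_{3} + v_{6} = v_{0}  →  sig = (3;(1))

Hence PRS(X_Σ) =
    |P|=2: 6 collections, coeffs (), (1), (1), (1), (1), (1,1)
    |P|=3: 3 collections, coeffs (), (1), (1)


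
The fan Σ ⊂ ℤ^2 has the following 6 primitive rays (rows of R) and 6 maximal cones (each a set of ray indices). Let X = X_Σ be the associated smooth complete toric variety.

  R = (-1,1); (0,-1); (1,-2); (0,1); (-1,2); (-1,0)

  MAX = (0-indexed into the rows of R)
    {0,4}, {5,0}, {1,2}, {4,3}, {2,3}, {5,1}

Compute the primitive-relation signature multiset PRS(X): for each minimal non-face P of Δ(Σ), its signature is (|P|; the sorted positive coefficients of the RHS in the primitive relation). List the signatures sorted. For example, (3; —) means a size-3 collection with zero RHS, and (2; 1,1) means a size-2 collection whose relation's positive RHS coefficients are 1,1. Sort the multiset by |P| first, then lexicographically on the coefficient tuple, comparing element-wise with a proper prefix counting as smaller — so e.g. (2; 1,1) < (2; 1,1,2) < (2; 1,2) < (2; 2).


9 collections generate NE(X_Σ); each relation:

  P={1,3}:  v_{1} + v_{3} = 0  ⟹  sig = (2; —)
  P={2,4}:  v_{2} + v_{4} = 0  ⟹  sig = (2; —)
  P={0,1}:  v_{0} + v_{1} = v_{5}  ⟹  sig = (2; 1)
  P={0,2}:  v_{0} + v_{2} = v_{1}  ⟹  sig = (2; 1)
  P={0,3}:  v_{0} + v_{3} = v_{4}  ⟹  sig = (2; 1)
  P={1,4}:  v_{1} + v_{4} = v_{0}  ⟹  sig = (2; 1)
  P={3,5}:  v_{3} + v_{5} = v_{0}  ⟹  sig = (2; 1)
  P={2,5}:  v_{2} + v_{5} = 2·v_{1}  ⟹  sig = (2; 2)
  P={4,5}:  v_{4} + v_{5} = 2·v_{0}  ⟹  sig = (2; 2)

Signatures (|P|; sorted positive RHS coefficients), sorted:
    |P|=2: 9 collections, coeffs (), (), (1), (1), (1), (1), (1), (2), (2)


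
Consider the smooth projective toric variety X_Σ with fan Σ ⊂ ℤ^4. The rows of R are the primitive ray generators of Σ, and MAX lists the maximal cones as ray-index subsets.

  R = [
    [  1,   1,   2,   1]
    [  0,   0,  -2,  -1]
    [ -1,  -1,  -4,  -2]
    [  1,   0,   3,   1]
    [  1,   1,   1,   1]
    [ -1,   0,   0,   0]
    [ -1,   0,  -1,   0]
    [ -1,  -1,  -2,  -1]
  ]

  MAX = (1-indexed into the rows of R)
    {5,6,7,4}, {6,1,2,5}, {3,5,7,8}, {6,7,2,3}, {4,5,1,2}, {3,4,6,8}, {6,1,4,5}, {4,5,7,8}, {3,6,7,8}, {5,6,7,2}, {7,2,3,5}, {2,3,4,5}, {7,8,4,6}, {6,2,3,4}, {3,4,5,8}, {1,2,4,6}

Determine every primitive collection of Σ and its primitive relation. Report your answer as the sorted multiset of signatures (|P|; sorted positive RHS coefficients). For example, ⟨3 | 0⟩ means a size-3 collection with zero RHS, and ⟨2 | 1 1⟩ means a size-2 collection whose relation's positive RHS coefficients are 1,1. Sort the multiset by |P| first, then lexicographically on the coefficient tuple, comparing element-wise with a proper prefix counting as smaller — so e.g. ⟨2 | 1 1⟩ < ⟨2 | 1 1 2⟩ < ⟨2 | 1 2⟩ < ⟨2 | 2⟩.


Primitive collections (9):

  P = {1,8}:  v_{1} + v_{8} = 0 — sig = ⟨2 | 0⟩
  P = {1,3}:  v_{1} + v_{3} = v_{2} — sig = ⟨2 | 1⟩
  P = {2,8}:  v_{2} + v_{8} = v_{3} — sig = ⟨2 | 1⟩
  P = {1,7}:  v_{1} + v_{7} = v_{5} + v_{6} — sig = ⟨2 | 1 1⟩
  P = {2,4,7}:  v_{2} + v_{4} + v_{7} = 0 — sig = ⟨3 | 0⟩
  P = {3,4,7}:  v_{3} + v_{4} + v_{7} = v_{8} — sig = ⟨3 | 1⟩
  P = {5,6,8}:  v_{5} + v_{6} + v_{8} = v_{7} — sig = ⟨3 | 1⟩
  P = {3,5,6}:  v_{3} + v_{5} + v_{6} = v_{2} + v_{7} — sig = ⟨3 | 1 1⟩
  P = {2,4,5,6}:  v_{2} + v_{4} + v_{5} + v_{6} = v_{1} — sig = ⟨4 | 1⟩

Signatures (|P|; sorted positive RHS coefficients), sorted:
[⟨2 | 0⟩, ⟨2 | 1⟩, ⟨2 | 1⟩, ⟨2 | 1 1⟩, ⟨3 | 0⟩, ⟨3 | 1⟩, ⟨3 | 1⟩, ⟨3 | 1 1⟩, ⟨4 | 1⟩]


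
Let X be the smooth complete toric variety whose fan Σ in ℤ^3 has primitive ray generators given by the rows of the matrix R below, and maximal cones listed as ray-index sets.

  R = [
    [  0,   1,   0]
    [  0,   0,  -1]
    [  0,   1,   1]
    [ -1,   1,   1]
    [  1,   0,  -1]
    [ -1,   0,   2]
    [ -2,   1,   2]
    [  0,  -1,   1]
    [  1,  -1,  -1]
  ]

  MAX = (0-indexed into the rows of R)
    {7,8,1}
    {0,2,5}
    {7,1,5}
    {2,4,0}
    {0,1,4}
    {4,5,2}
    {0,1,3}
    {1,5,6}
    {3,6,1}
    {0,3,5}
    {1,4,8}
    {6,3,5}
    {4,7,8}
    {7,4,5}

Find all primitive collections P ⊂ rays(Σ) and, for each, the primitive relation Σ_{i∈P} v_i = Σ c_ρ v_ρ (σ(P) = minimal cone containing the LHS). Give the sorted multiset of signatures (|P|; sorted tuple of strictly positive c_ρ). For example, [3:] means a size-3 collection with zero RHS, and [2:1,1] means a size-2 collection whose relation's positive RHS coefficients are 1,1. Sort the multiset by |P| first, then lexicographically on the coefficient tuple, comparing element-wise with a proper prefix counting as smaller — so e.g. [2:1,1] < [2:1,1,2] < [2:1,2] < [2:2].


20 collections generate NE(X_Σ); each relation:

  P={3,8}:  v_{3} + v_{8} = 0  ⇒ sig = [2:]
  P={0,8}:  v_{0} + v_{8} = v_{4}  ⇒ sig = [2:1]
  P={1,2}:  v_{1} + v_{2} = v_{0}  ⇒ sig = [2:1]
  P={3,4}:  v_{3} + v_{4} = v_{0}  ⇒ sig = [2:1]
  P={3,7}:  v_{3} + v_{7} = v_{5}  ⇒ sig = [2:1]
  P={4,6}:  v_{4} + v_{6} = v_{3}  ⇒ sig = [2:1]
  P={5,8}:  v_{5} + v_{8} = v_{7}  ⇒ sig = [2:1]
  P={0,7}:  v_{0} + v_{7} = v_{4} + v_{5}  ⇒ sig = [2:1,1]
  P={6,8}:  v_{6} + v_{8} = v_{1} + v_{5}  ⇒ sig = [2:1,1]
  P={2,6}:  v_{2} + v_{6} = v_{0} + v_{3} + v_{5}  ⇒ sig = [2:1,1,1]
  P={2,3}:  v_{2} + v_{3} = 2·v_{0} + v_{5}  ⇒ sig = [2:1,2]
  P={2,8}:  v_{2} + v_{8} = 2·v_{4} + v_{5}  ⇒ sig = [2:1,2]
  P={6,7}:  v_{6} + v_{7} = v_{1} + 2·v_{5}  ⇒ sig = [2:1,2]
  P={0,6}:  v_{0} + v_{6} = 2·v_{3}  ⇒ sig = [2:2]
  P={2,7}:  v_{2} + v_{7} = 2·v_{4} + 2·v_{5}  ⇒ sig = [2:2,2]
  P={1,4,5}:  v_{1} + v_{4} + v_{5} = 0  ⇒ sig = [3:]
  P={0,1,5}:  v_{0} + v_{1} + v_{5} = v_{3}  ⇒ sig = [3:1]
  P={0,4,5}:  v_{0} + v_{4} + v_{5} = v_{2}  ⇒ sig = [3:1]
  P={1,3,5}:  v_{1} + v_{3} + v_{5} = v_{6}  ⇒ sig = [3:1]
  P={1,4,7}:  v_{1} + v_{4} + v_{7} = v_{8}  ⇒ sig = [3:1]

Signatures (|P|; sorted positive RHS coefficients), sorted:
{ [2:],  [2:1] ×6,  [2:1,1] ×2,  [2:1,1,1],  [2:1,2] ×3,  [2:2],  [2:2,2],  [3:],  [3:1] ×4 }


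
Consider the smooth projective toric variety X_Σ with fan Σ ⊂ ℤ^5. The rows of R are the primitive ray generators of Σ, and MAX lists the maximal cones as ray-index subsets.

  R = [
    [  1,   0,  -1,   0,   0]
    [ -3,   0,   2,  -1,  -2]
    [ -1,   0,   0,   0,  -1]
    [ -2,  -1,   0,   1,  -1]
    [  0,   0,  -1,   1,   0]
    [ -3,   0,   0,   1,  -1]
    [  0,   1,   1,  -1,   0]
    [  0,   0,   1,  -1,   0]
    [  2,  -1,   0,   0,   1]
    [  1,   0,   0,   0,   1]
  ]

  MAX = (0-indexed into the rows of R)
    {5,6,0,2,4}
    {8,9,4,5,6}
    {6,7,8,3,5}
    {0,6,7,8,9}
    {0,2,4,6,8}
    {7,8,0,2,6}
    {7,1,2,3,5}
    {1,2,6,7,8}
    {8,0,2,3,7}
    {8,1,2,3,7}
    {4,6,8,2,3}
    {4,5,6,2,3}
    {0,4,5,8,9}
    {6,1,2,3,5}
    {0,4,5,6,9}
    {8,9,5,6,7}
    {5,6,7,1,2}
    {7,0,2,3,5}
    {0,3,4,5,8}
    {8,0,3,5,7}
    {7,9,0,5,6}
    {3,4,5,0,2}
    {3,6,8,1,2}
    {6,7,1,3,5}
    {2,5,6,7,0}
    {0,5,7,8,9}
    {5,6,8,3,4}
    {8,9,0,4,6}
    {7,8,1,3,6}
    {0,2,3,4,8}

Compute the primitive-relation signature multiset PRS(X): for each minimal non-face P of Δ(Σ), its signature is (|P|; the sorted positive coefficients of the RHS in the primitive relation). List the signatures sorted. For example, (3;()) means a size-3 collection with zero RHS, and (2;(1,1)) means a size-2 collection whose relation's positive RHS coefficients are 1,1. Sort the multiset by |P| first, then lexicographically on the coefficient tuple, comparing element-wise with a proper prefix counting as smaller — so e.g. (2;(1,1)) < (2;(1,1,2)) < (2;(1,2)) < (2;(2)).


The 11 primitive collections of Σ (r=10, n=5):

  {2,9}:  v_{2} + v_{9} = 0  ⟹  sig = (2;())
  {4,7}:  v_{4} + v_{7} = 0  ⟹  sig = (2;())
  {3,9}:  v_{3} + v_{9} = v_{5} + v_{8}  ⟹  sig = (2;(1,1))
  {1,4}:  v_{1} + v_{4} = v_{2} + v_{3} + v_{6}  ⟹  sig = (2;(1,1,1))
  {1,9}:  v_{1} + v_{9} = v_{3} + v_{6} + v_{7}  ⟹  sig = (2;(1,1,1))
  {0,1}:  v_{0} + v_{1} = 2·v_{2} + v_{7}  ⟹  sig = (2;(1,2))
  {0,3,6}:  v_{0} + v_{3} + v_{6} = v_{2}  ⟹  sig = (3;(1))
  {2,5,8}:  v_{2} + v_{5} + v_{8} = v_{3}  ⟹  sig = (3;(1))
  {1,5,8}:  v_{1} + v_{5} + v_{8} = 2·v_{3} + v_{6} + v_{7}  ⟹  sig = (3;(1,1,2))
  {0,5,6,8}:  v_{0} + v_{5} + v_{6} + v_{8} = 0  ⟹  sig = (4;())
  {2,3,6,7}:  v_{2} + v_{3} + v_{6} + v_{7} = v_{1}  ⟹  sig = (4;(1))

Hence PRS(X_Σ) =
    (2;())
    (2;())
    (2;(1,1))
    (2;(1,1,1))
    (2;(1,1,1))
    (2;(1,2))
    (3;(1))
    (3;(1))
    (3;(1,1,2))
    (4;())
    (4;(1))
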